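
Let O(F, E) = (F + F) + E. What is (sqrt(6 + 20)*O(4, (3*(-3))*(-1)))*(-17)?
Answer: -289*sqrt(26) ≈ -1473.6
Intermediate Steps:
O(F, E) = E + 2*F (O(F, E) = 2*F + E = E + 2*F)
(sqrt(6 + 20)*O(4, (3*(-3))*(-1)))*(-17) = (sqrt(6 + 20)*((3*(-3))*(-1) + 2*4))*(-17) = (sqrt(26)*(-9*(-1) + 8))*(-17) = (sqrt(26)*(9 + 8))*(-17) = (sqrt(26)*17)*(-17) = (17*sqrt(26))*(-17) = -289*sqrt(26)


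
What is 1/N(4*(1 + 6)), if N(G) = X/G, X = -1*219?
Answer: -28/219 ≈ -0.12785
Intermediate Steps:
X = -219
N(G) = -219/G
1/N(4*(1 + 6)) = 1/(-219*1/(4*(1 + 6))) = 1/(-219/(4*7)) = 1/(-219/28) = -28/219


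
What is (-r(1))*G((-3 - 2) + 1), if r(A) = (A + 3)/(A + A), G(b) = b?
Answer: 8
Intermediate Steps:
r(A) = (3 + A)/(2*A) (r(A) = (3 + A)/((2*A)) = (3 + A)*(1/(2*A)) = (3 + A)/(2*A))
(-r(1))*G((-3 - 2) + 1) = (-(3 + 1)/(2*1))*((-3 - 2) + 1) = (-4/2)*(-5 + 1) = -1*2*(-4) = -2*(-4) = 8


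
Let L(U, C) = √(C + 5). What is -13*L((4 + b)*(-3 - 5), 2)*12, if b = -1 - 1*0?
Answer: -156*√7 ≈ -412.74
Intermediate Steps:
b = -1 (b = -1 + 0 = -1)
L(U, C) = √(5 + C)
-13*L((4 + b)*(-3 - 5), 2)*12 = -13*√(5 + 2)*12 = -13*√7*12 = -156*√7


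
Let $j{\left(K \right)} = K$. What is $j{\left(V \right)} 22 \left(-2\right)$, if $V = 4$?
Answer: $-176$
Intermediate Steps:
$j{\left(V \right)} 22 \left(-2\right) = 4 \cdot 22 \left(-2\right) = 88 \left(-2\right) = -176$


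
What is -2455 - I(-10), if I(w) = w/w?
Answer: -2456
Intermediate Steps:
I(w) = 1
-2455 - I(-10) = -2455 - 1*1 = -2455 - 1 = -2456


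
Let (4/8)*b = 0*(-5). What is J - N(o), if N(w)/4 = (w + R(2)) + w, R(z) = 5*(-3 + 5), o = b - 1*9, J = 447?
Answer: 479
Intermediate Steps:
b = 0 (b = 2*(0*(-5)) = 2*0 = 0)
o = -9 (o = 0 - 1*9 = 0 - 9 = -9)
R(z) = 10 (R(z) = 5*2 = 10)
N(w) = 40 + 8*w (N(w) = 4*((w + 10) + w) = 4*((10 + w) + w) = 4*(10 + 2*w) = 40 + 8*w)
J - N(o) = 447 - (40 + 8*(-9)) = 447 - (40 - 72) = 447 - 1*(-32) = 447 + 32 = 479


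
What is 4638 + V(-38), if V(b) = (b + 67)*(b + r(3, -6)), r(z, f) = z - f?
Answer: 3797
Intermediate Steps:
V(b) = (9 + b)*(67 + b) (V(b) = (b + 67)*(b + (3 - 1*(-6))) = (67 + b)*(b + (3 + 6)) = (67 + b)*(b + 9) = (67 + b)*(9 + b) = (9 + b)*(67 + b))
4638 + V(-38) = 4638 + (603 + (-38)² + 76*(-38)) = 4638 + (603 + 1444 - 2888) = 4638 - 841 = 3797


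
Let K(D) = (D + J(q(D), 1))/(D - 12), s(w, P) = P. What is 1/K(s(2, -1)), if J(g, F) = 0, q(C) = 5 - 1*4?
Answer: 13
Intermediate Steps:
q(C) = 1 (q(C) = 5 - 4 = 1)
K(D) = D/(-12 + D) (K(D) = (D + 0)/(D - 12) = D/(-12 + D))
1/K(s(2, -1)) = 1/(-1/(-12 - 1)) = 1/(-1/(-13)) = 1/(-1*(-1/13)) = 1/(1/13) = 13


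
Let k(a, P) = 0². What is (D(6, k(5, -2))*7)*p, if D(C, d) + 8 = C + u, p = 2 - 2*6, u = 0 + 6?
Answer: -280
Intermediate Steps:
u = 6
k(a, P) = 0
p = -10 (p = 2 - 12 = -10)
D(C, d) = -2 + C (D(C, d) = -8 + (C + 6) = -8 + (6 + C) = -2 + C)
(D(6, k(5, -2))*7)*p = ((-2 + 6)*7)*(-10) = (4*7)*(-10) = 28*(-10) = -280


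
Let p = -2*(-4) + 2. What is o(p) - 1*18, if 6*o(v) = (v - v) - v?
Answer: -59/3 ≈ -19.667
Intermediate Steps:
p = 10 (p = 8 + 2 = 10)
o(v) = -v/6 (o(v) = ((v - v) - v)/6 = (0 - v)/6 = (-v)/6 = -v/6)
o(p) - 1*18 = -⅙*10 - 1*18 = -5/3 - 18 = -59/3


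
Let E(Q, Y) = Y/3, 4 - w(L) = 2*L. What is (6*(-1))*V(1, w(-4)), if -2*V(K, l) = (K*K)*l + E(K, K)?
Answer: 37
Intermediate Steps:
w(L) = 4 - 2*L
E(Q, Y) = Y/3 (E(Q, Y) = Y*(⅓) = Y/3)
V(K, l) = -K/6 - l*K²/2 (V(K, l) = -((K*K)*l + K/3)/2 = -(K²*l + K/3)/2 = -(l*K² + K/3)/2 = -(K/3 + l*K²)/2 = -K/6 - l*K²/2)
(6*(-1))*V(1, w(-4)) = (6*(-1))*((⅙)*1*(-1 - 3*1*(4 - 2*(-4)))) = -(-1 - 3*1*(4 + 8)) = -(-1 - 3*1*12) = -(-1 - 36) = -(-37) = -6*(-37/6) = 37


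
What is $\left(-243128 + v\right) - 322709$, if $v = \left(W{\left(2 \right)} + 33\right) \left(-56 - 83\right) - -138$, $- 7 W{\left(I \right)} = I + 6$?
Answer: $- \frac{3990890}{7} \approx -5.7013 \cdot 10^{5}$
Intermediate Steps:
$W{\left(I \right)} = - \frac{6}{7} - \frac{I}{7}$ ($W{\left(I \right)} = - \frac{I + 6}{7} = - \frac{6 + I}{7} = - \frac{6}{7} - \frac{I}{7}$)
$v = - \frac{30031}{7}$ ($v = \left(\left(- \frac{6}{7} - \frac{2}{7}\right) + 33\right) \left(-56 - 83\right) - -138 = \left(\left(- \frac{6}{7} - \frac{2}{7}\right) + 33\right) \left(-139\right) + 138 = \left(- \frac{8}{7} + 33\right) \left(-139\right) + 138 = \frac{223}{7} \left(-139\right) + 138 = - \frac{30997}{7} + 138 = - \frac{30031}{7} \approx -4290.1$)
$\left(-243128 + v\right) - 322709 = \left(-243128 - \frac{30031}{7}\right) - 322709 = - \frac{1731927}{7} - 322709 = - \frac{3990890}{7}$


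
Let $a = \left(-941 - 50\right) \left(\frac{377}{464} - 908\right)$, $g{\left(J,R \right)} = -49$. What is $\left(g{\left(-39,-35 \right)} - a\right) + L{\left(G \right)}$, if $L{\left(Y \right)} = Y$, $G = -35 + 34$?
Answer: $- \frac{14385165}{16} \approx -8.9907 \cdot 10^{5}$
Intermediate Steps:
$G = -1$
$a = \frac{14384365}{16}$ ($a = - 991 \left(377 \cdot \frac{1}{464} - 908\right) = - 991 \left(\frac{13}{16} - 908\right) = \left(-991\right) \left(- \frac{14515}{16}\right) = \frac{14384365}{16} \approx 8.9902 \cdot 10^{5}$)
$\left(g{\left(-39,-35 \right)} - a\right) + L{\left(G \right)} = \left(-49 - \frac{14384365}{16}\right) - 1 = - \frac{14385149}{16} - 1 = - \frac{14385165}{16}$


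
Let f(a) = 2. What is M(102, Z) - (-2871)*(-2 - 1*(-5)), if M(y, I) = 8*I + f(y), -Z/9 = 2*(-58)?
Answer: 16967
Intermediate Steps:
Z = 1044 (Z = -18*(-58) = -9*(-116) = 1044)
M(y, I) = 2 + 8*I (M(y, I) = 8*I + 2 = 2 + 8*I)
M(102, Z) - (-2871)*(-2 - 1*(-5)) = (2 + 8*1044) - (-2871)*(-2 - 1*(-5)) = (2 + 8352) - (-2871)*(-2 + 5) = 8354 - (-2871)*3 = 8354 - 1*(-8613) = 8354 + 8613 = 16967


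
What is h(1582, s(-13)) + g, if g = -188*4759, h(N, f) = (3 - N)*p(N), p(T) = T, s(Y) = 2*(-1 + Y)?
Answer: -3392670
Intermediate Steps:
s(Y) = -2 + 2*Y
h(N, f) = N*(3 - N) (h(N, f) = (3 - N)*N = N*(3 - N))
g = -894692
h(1582, s(-13)) + g = 1582*(3 - 1*1582) - 894692 = 1582*(3 - 1582) - 894692 = 1582*(-1579) - 894692 = -2497978 - 894692 = -3392670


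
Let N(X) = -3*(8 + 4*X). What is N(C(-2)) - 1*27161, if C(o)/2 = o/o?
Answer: -27209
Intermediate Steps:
C(o) = 2 (C(o) = 2*(o/o) = 2*1 = 2)
N(X) = -24 - 12*X
N(C(-2)) - 1*27161 = (-24 - 12*2) - 1*27161 = (-24 - 24) - 27161 = -48 - 27161 = -27209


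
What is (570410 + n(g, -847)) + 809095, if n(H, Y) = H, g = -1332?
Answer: 1378173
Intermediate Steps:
(570410 + n(g, -847)) + 809095 = (570410 - 1332) + 809095 = 569078 + 809095 = 1378173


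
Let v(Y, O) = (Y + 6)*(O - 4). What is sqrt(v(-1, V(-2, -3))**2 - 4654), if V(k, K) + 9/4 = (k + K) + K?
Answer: sqrt(6761)/4 ≈ 20.556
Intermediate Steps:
V(k, K) = -9/4 + k + 2*K (V(k, K) = -9/4 + ((k + K) + K) = -9/4 + ((K + k) + K) = -9/4 + (k + 2*K) = -9/4 + k + 2*K)
v(Y, O) = (-4 + O)*(6 + Y) (v(Y, O) = (6 + Y)*(-4 + O) = (-4 + O)*(6 + Y))
sqrt(v(-1, V(-2, -3))**2 - 4654) = sqrt((-24 - 4*(-1) + 6*(-9/4 - 2 + 2*(-3)) + (-9/4 - 2 + 2*(-3))*(-1))**2 - 4654) = sqrt((-24 + 4 + 6*(-9/4 - 2 - 6) + (-9/4 - 2 - 6)*(-1))**2 - 4654) = sqrt((-24 + 4 + 6*(-41/4) - 41/4*(-1))**2 - 4654) = sqrt((-24 + 4 - 123/2 + 41/4)**2 - 4654) = sqrt((-285/4)**2 - 4654) = sqrt(81225/16 - 4654) = sqrt(6761/16) = sqrt(6761)/4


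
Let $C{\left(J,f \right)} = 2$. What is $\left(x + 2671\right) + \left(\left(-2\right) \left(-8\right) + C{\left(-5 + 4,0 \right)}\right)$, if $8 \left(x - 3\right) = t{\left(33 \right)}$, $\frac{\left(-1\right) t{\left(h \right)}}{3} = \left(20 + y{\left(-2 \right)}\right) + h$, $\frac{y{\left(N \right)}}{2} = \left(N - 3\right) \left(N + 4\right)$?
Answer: $\frac{21437}{8} \approx 2679.6$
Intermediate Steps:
$y{\left(N \right)} = 2 \left(-3 + N\right) \left(4 + N\right)$ ($y{\left(N \right)} = 2 \left(N - 3\right) \left(N + 4\right) = 2 \left(-3 + N\right) \left(4 + N\right)$)
$t{\left(h \right)} = - 3 h$ ($t{\left(h \right)} = - 3 \left(\left(20 + \left(-24 + 2 \left(-2\right) + 2 \left(-2\right)^{2}\right)\right) + h\right) = - 3 \left(\left(20 - 20\right) + h\right) = - 3 \left(0 + h\right) = - 3 h$)
$x = - \frac{75}{8}$ ($x = 3 + \frac{\left(-3\right) 33}{8} = 3 + \frac{1}{8} \left(-99\right) = 3 - \frac{99}{8} = - \frac{75}{8} \approx -9.375$)
$\left(x + 2671\right) + \left(\left(-2\right) \left(-8\right) + C{\left(-5 + 4,0 \right)}\right) = \left(- \frac{75}{8} + 2671\right) + \left(\left(-2\right) \left(-8\right) + 2\right) = \frac{21293}{8} + \left(16 + 2\right) = \frac{21293}{8} + 18 = \frac{21437}{8}$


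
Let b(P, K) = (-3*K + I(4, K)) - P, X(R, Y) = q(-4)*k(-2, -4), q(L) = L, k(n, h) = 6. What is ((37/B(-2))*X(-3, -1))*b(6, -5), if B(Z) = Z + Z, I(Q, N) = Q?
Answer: 2886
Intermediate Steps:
B(Z) = 2*Z
X(R, Y) = -24 (X(R, Y) = -4*6 = -24)
b(P, K) = 4 - P - 3*K (b(P, K) = (-3*K + 4) - P = (4 - 3*K) - P = 4 - P - 3*K)
((37/B(-2))*X(-3, -1))*b(6, -5) = ((37/((2*(-2))))*(-24))*(4 - 1*6 - 3*(-5)) = ((37/(-4))*(-24))*(4 - 6 + 15) = ((37*(-¼))*(-24))*13 = -37/4*(-24)*13 = 222*13 = 2886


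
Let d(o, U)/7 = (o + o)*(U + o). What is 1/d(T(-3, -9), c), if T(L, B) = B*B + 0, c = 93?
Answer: 1/197316 ≈ 5.0680e-6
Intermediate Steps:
T(L, B) = B**2 (T(L, B) = B**2 + 0 = B**2)
d(o, U) = 14*o*(U + o) (d(o, U) = 7*((o + o)*(U + o)) = 7*((2*o)*(U + o)) = 7*(2*o*(U + o)) = 14*o*(U + o))
1/d(T(-3, -9), c) = 1/(14*(-9)**2*(93 + (-9)**2)) = 1/(14*81*(93 + 81)) = 1/(14*81*174) = 1/197316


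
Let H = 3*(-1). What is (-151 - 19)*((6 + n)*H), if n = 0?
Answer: 3060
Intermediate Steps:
H = -3
(-151 - 19)*((6 + n)*H) = (-151 - 19)*((6 + 0)*(-3)) = -1020*(-3) = -170*(-18) = 3060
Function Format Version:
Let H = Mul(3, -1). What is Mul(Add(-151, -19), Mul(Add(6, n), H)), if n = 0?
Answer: 3060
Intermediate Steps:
H = -3
Mul(Add(-151, -19), Mul(Add(6, n), H)) = Mul(Add(-151, -19), Mul(Add(6, 0), -3)) = Mul(-170, Mul(6, -3)) = Mul(-170, -18) = 3060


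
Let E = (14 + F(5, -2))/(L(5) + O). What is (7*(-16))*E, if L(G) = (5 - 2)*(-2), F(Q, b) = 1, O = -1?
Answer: 240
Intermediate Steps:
L(G) = -6 (L(G) = 3*(-2) = -6)
E = -15/7 (E = (14 + 1)/(-6 - 1) = 15/(-7) = 15*(-1/7) = -15/7 ≈ -2.1429)
(7*(-16))*E = (7*(-16))*(-15/7) = -112*(-15/7) = 240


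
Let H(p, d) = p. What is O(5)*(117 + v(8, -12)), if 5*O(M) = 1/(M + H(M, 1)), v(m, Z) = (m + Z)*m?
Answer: 17/10 ≈ 1.7000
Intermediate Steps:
v(m, Z) = m*(Z + m) (v(m, Z) = (Z + m)*m = m*(Z + m))
O(M) = 1/(10*M) (O(M) = 1/(5*(M + M)) = 1/(5*((2*M))) = (1/(2*M))/5 = 1/(10*M))
O(5)*(117 + v(8, -12)) = ((⅒)/5)*(117 + 8*(-12 + 8)) = ((⅒)*(⅕))*(117 + 8*(-4)) = (117 - 32)/50 = (1/50)*85 = 17/10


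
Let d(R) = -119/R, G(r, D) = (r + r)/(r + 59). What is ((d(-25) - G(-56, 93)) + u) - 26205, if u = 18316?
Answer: -588518/75 ≈ -7846.9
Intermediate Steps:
G(r, D) = 2*r/(59 + r) (G(r, D) = (2*r)/(59 + r) = 2*r/(59 + r))
((d(-25) - G(-56, 93)) + u) - 26205 = ((-119/(-25) - 2*(-56)/(59 - 56)) + 18316) - 26205 = ((-119*(-1/25) - 2*(-56)/3) + 18316) - 26205 = ((119/25 - 2*(-56)/3) + 18316) - 26205 = ((119/25 - 1*(-112/3)) + 18316) - 26205 = ((119/25 + 112/3) + 18316) - 26205 = (3157/75 + 18316) - 26205 = 1376857/75 - 26205 = -588518/75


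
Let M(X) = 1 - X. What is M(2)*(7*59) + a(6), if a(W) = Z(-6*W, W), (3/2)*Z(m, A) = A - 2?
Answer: -1231/3 ≈ -410.33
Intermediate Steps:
Z(m, A) = -4/3 + 2*A/3 (Z(m, A) = 2*(A - 2)/3 = 2*(-2 + A)/3 = -4/3 + 2*A/3)
a(W) = -4/3 + 2*W/3
M(2)*(7*59) + a(6) = (1 - 1*2)*(7*59) + (-4/3 + (⅔)*6) = (1 - 2)*413 + (-4/3 + 4) = -1*413 + 8/3 = -413 + 8/3 = -1231/3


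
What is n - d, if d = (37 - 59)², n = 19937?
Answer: 19453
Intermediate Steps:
d = 484 (d = (-22)² = 484)
n - d = 19937 - 1*484 = 19937 - 484 = 19453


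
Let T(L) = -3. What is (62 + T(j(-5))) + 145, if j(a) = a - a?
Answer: 204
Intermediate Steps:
j(a) = 0
(62 + T(j(-5))) + 145 = (62 - 3) + 145 = 59 + 145 = 204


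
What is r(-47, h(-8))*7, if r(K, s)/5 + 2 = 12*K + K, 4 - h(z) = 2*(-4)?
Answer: -21455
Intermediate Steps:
h(z) = 12 (h(z) = 4 - 2*(-4) = 4 - 1*(-8) = 4 + 8 = 12)
r(K, s) = -10 + 65*K (r(K, s) = -10 + 5*(12*K + K) = -10 + 5*(13*K) = -10 + 65*K)
r(-47, h(-8))*7 = (-10 + 65*(-47))*7 = (-10 - 3055)*7 = -3065*7 = -21455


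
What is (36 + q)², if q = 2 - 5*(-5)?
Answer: 3969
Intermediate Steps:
q = 27 (q = 2 + 25 = 27)
(36 + q)² = (36 + 27)² = 63² = 3969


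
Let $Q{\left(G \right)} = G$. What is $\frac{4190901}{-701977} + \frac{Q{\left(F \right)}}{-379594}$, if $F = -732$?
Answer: $- \frac{795163513515}{133233128669} \approx -5.9682$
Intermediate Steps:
$\frac{4190901}{-701977} + \frac{Q{\left(F \right)}}{-379594} = \frac{4190901}{-701977} - \frac{732}{-379594} = 4190901 \left(- \frac{1}{701977}\right) - - \frac{366}{189797} = - \frac{4190901}{701977} + \frac{366}{189797} = - \frac{795163513515}{133233128669}$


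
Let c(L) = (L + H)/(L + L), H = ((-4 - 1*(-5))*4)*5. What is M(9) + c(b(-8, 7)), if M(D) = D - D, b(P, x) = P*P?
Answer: 21/32 ≈ 0.65625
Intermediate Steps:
b(P, x) = P²
M(D) = 0
H = 20 (H = ((-4 + 5)*4)*5 = (1*4)*5 = 4*5 = 20)
c(L) = (20 + L)/(2*L) (c(L) = (L + 20)/(L + L) = (20 + L)/((2*L)) = (20 + L)*(1/(2*L)) = (20 + L)/(2*L))
M(9) + c(b(-8, 7)) = 0 + (20 + (-8)²)/(2*((-8)²)) = 0 + (½)*(20 + 64)/64 = 0 + (½)*(1/64)*84 = 0 + 21/32 = 21/32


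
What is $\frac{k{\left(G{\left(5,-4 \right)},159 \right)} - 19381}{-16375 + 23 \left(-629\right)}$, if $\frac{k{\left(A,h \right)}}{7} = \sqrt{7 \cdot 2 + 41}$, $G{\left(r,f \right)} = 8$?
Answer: $\frac{19381}{30842} - \frac{\sqrt{55}}{4406} \approx 0.62671$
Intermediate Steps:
$k{\left(A,h \right)} = 7 \sqrt{55}$ ($k{\left(A,h \right)} = 7 \sqrt{7 \cdot 2 + 41} = 7 \sqrt{14 + 41} = 7 \sqrt{55}$)
$\frac{k{\left(G{\left(5,-4 \right)},159 \right)} - 19381}{-16375 + 23 \left(-629\right)} = \frac{7 \sqrt{55} - 19381}{-16375 + 23 \left(-629\right)} = \frac{-19381 + 7 \sqrt{55}}{-16375 - 14467} = \frac{-19381 + 7 \sqrt{55}}{-30842} = \left(-19381 + 7 \sqrt{55}\right) \left(- \frac{1}{30842}\right) = \frac{19381}{30842} - \frac{\sqrt{55}}{4406}$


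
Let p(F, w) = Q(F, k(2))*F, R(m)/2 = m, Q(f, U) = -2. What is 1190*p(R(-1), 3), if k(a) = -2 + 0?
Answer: 4760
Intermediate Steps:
k(a) = -2
R(m) = 2*m
p(F, w) = -2*F
1190*p(R(-1), 3) = 1190*(-4*(-1)) = 1190*(-2*(-2)) = 1190*4 = 4760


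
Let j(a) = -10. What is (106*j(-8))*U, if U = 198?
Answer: -209880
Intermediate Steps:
(106*j(-8))*U = (106*(-10))*198 = -1060*198 = -209880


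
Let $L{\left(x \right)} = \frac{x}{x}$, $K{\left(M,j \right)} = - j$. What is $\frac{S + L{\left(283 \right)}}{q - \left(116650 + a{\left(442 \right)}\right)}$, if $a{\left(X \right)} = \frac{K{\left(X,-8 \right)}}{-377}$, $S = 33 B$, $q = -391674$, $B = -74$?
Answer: $\frac{920257}{191638140} \approx 0.0048021$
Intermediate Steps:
$L{\left(x \right)} = 1$
$S = -2442$ ($S = 33 \left(-74\right) = -2442$)
$a{\left(X \right)} = - \frac{8}{377}$ ($a{\left(X \right)} = \frac{\left(-1\right) \left(-8\right)}{-377} = 8 \left(- \frac{1}{377}\right) = - \frac{8}{377}$)
$\frac{S + L{\left(283 \right)}}{q - \left(116650 + a{\left(442 \right)}\right)} = \frac{-2442 + 1}{-391674 - \frac{43977042}{377}} = - \frac{2441}{-391674 + \left(-116650 + \frac{8}{377}\right)} = - \frac{2441}{-391674 - \frac{43977042}{377}} = - \frac{2441}{- \frac{191638140}{377}} = \left(-2441\right) \left(- \frac{377}{191638140}\right) = \frac{920257}{191638140}$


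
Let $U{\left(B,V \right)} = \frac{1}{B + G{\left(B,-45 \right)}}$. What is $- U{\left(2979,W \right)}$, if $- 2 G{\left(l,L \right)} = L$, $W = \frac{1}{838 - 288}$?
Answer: $- \frac{2}{6003} \approx -0.00033317$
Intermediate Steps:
$W = \frac{1}{550} \approx 0.0018182$
$G{\left(l,L \right)} = - \frac{L}{2}$
$U{\left(B,V \right)} = \frac{1}{\frac{45}{2} + B}$ ($U{\left(B,V \right)} = \frac{1}{B - - \frac{45}{2}} = \frac{1}{B + \frac{45}{2}} = \frac{1}{\frac{45}{2} + B}$)
$- U{\left(2979,W \right)} = - \frac{2}{45 + 2 \cdot 2979} = - \frac{2}{45 + 5958} = - \frac{2}{6003}$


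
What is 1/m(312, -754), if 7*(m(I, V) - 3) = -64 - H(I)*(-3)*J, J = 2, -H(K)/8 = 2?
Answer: -7/139 ≈ -0.050360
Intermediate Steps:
H(K) = -16 (H(K) = -8*2 = -16)
m(I, V) = -139/7 (m(I, V) = 3 + (-64 - (-16*(-3))*2)/7 = 3 + (-64 - 48*2)/7 = 3 + (-64 - 1*96)/7 = 3 + (-64 - 96)/7 = 3 + (1/7)*(-160) = 3 - 160/7 = -139/7)
1/m(312, -754) = 1/(-139/7) = -7/139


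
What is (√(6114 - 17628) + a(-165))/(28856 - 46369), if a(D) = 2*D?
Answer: 330/17513 - I*√11514/17513 ≈ 0.018843 - 0.0061271*I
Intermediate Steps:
(√(6114 - 17628) + a(-165))/(28856 - 46369) = (√(6114 - 17628) + 2*(-165))/(28856 - 46369) = (√(-11514) - 330)/(-17513) = (I*√11514 - 330)*(-1/17513) = (-330 + I*√11514)*(-1/17513) = 330/17513 - I*√11514/17513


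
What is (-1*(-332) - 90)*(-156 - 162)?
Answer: -76956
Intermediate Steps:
(-1*(-332) - 90)*(-156 - 162) = (332 - 90)*(-318) = 242*(-318) = -76956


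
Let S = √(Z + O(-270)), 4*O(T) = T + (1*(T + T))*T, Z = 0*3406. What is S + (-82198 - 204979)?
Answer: -287177 + 21*√330/2 ≈ -2.8699e+5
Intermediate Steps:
Z = 0
O(T) = T²/2 + T/4 (O(T) = (T + (1*(T + T))*T)/4 = (T + (1*(2*T))*T)/4 = (T + (2*T)*T)/4 = (T + 2*T²)/4 = T²/2 + T/4)
S = 21*√330/2 (S = √(0 + (¼)*(-270)*(1 + 2*(-270))) = √(0 + (¼)*(-270)*(1 - 540)) = √(0 + (¼)*(-270)*(-539)) = √(0 + 72765/2) = √(72765/2) = 21*√330/2 ≈ 190.74)
S + (-82198 - 204979) = 21*√330/2 + (-82198 - 204979) = 21*√330/2 - 287177 = -287177 + 21*√330/2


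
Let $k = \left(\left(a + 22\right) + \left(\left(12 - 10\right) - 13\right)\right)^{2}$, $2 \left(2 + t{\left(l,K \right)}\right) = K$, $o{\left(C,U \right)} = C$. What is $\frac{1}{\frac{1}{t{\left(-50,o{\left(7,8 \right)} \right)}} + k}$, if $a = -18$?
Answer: $\frac{3}{149} \approx 0.020134$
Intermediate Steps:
$t{\left(l,K \right)} = -2 + \frac{K}{2}$
$k = 49$ ($k = \left(\left(-18 + 22\right) + \left(\left(12 - 10\right) - 13\right)\right)^{2} = \left(4 + \left(2 - 13\right)\right)^{2} = \left(4 - 11\right)^{2} = \left(-7\right)^{2} = 49$)
$\frac{1}{\frac{1}{t{\left(-50,o{\left(7,8 \right)} \right)}} + k} = \frac{1}{\frac{1}{-2 + \frac{1}{2} \cdot 7} + 49} = \frac{1}{\frac{1}{-2 + \frac{7}{2}} + 49} = \frac{1}{\frac{1}{\frac{3}{2}} + 49} = \frac{1}{\frac{2}{3} + 49} = \frac{1}{\frac{149}{3}} = \frac{3}{149}$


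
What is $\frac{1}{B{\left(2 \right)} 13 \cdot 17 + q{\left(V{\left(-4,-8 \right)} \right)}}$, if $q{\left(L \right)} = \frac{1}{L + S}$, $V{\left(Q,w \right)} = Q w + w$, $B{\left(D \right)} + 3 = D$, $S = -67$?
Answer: $- \frac{43}{9504} \approx -0.0045244$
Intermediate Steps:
$B{\left(D \right)} = -3 + D$
$V{\left(Q,w \right)} = w + Q w$
$q{\left(L \right)} = \frac{1}{-67 + L}$ ($q{\left(L \right)} = \frac{1}{L - 67} = \frac{1}{-67 + L}$)
$\frac{1}{B{\left(2 \right)} 13 \cdot 17 + q{\left(V{\left(-4,-8 \right)} \right)}} = \frac{1}{\left(-3 + 2\right) 13 \cdot 17 + \frac{1}{-67 - 8 \left(1 - 4\right)}} = \frac{1}{\left(-1\right) 13 \cdot 17 + \frac{1}{-67 - -24}} = \frac{1}{\left(-13\right) 17 + \frac{1}{-67 + 24}} = \frac{1}{-221 + \frac{1}{-43}} = \frac{1}{-221 - \frac{1}{43}} = \frac{1}{- \frac{9504}{43}} = - \frac{43}{9504}$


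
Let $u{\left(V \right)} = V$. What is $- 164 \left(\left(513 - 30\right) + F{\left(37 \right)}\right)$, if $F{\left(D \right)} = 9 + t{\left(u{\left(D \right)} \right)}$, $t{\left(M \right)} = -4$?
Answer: $-80032$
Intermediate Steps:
$F{\left(D \right)} = 5$ ($F{\left(D \right)} = 9 - 4 = 5$)
$- 164 \left(\left(513 - 30\right) + F{\left(37 \right)}\right) = - 164 \left(\left(513 - 30\right) + 5\right) = - 164 \left(483 + 5\right) = \left(-164\right) 488 = -80032$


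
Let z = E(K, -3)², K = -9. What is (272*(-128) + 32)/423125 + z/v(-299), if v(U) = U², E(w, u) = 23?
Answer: -5455371/71508125 ≈ -0.076290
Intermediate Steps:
z = 529 (z = 23² = 529)
(272*(-128) + 32)/423125 + z/v(-299) = (272*(-128) + 32)/423125 + 529/((-299)²) = (-34816 + 32)*(1/423125) + 529/89401 = -34784*1/423125 + 529*(1/89401) = -34784/423125 + 1/169 = -5455371/71508125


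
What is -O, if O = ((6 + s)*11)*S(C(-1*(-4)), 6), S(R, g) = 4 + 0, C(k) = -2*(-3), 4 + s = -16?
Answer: 616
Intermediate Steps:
s = -20 (s = -4 - 16 = -20)
C(k) = 6
S(R, g) = 4
O = -616 (O = ((6 - 20)*11)*4 = -14*11*4 = -154*4 = -616)
-O = -1*(-616) = 616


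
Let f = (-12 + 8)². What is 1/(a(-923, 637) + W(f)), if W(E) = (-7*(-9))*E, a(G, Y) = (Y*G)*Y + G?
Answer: -1/374524702 ≈ -2.6700e-9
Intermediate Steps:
a(G, Y) = G + G*Y² (a(G, Y) = (G*Y)*Y + G = G*Y² + G = G + G*Y²)
f = 16 (f = (-4)² = 16)
W(E) = 63*E
1/(a(-923, 637) + W(f)) = 1/(-923*(1 + 637²) + 63*16) = 1/(-923*(1 + 405769) + 1008) = 1/(-923*405770 + 1008) = 1/(-374525710 + 1008) = 1/(-374524702) = -1/374524702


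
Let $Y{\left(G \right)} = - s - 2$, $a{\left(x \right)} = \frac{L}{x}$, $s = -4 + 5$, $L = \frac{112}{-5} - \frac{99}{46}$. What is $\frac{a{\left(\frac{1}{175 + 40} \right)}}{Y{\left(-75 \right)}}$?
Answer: $\frac{242821}{138} \approx 1759.6$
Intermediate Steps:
$L = - \frac{5647}{230}$ ($L = 112 \left(- \frac{1}{5}\right) - \frac{99}{46} = - \frac{112}{5} - \frac{99}{46} = - \frac{5647}{230} \approx -24.552$)
$s = 1$
$a{\left(x \right)} = - \frac{5647}{230 x}$
$Y{\left(G \right)} = -3$ ($Y{\left(G \right)} = \left(-1\right) 1 - 2 = -1 - 2 = -3$)
$\frac{a{\left(\frac{1}{175 + 40} \right)}}{Y{\left(-75 \right)}} = \frac{\left(- \frac{5647}{230}\right) \frac{1}{\frac{1}{175 + 40}}}{-3} = - \frac{5647}{230 \cdot \frac{1}{215}} \left(- \frac{1}{3}\right) = - \frac{5647 \frac{1}{\frac{1}{215}}}{230} \left(- \frac{1}{3}\right) = \left(- \frac{5647}{230}\right) 215 \left(- \frac{1}{3}\right) = \left(- \frac{242821}{46}\right) \left(- \frac{1}{3}\right) = \frac{242821}{138}$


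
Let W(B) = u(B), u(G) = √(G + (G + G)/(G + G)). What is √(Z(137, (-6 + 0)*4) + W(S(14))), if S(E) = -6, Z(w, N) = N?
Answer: √(-24 + I*√5) ≈ 0.22797 + 4.9043*I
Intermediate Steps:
u(G) = √(1 + G) (u(G) = √(G + (2*G)/((2*G))) = √(G + (2*G)*(1/(2*G))) = √(G + 1) = √(1 + G))
W(B) = √(1 + B)
√(Z(137, (-6 + 0)*4) + W(S(14))) = √((-6 + 0)*4 + √(1 - 6)) = √(-6*4 + √(-5)) = √(-24 + I*√5)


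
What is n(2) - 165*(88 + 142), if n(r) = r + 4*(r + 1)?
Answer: -37936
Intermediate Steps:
n(r) = 4 + 5*r (n(r) = r + 4*(1 + r) = r + (4 + 4*r) = 4 + 5*r)
n(2) - 165*(88 + 142) = (4 + 5*2) - 165*(88 + 142) = (4 + 10) - 165*230 = 14 - 37950 = -37936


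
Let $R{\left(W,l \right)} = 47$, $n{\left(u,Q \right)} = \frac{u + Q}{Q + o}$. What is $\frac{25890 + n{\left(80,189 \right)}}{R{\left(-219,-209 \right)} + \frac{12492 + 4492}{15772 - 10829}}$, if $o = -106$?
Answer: $\frac{10623194077}{20692315} \approx 513.39$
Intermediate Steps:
$n{\left(u,Q \right)} = \frac{Q + u}{-106 + Q}$ ($n{\left(u,Q \right)} = \frac{u + Q}{Q - 106} = \frac{Q + u}{-106 + Q}$)
$\frac{25890 + n{\left(80,189 \right)}}{R{\left(-219,-209 \right)} + \frac{12492 + 4492}{15772 - 10829}} = \frac{25890 + \frac{189 + 80}{-106 + 189}}{47 + \frac{12492 + 4492}{15772 - 10829}} = \frac{25890 + \frac{1}{83} \cdot 269}{47 + \frac{16984}{4943}} = \frac{25890 + \frac{1}{83} \cdot 269}{47 + 16984 \cdot \frac{1}{4943}} = \frac{25890 + \frac{269}{83}}{47 + \frac{16984}{4943}} = \frac{2149139}{83 \cdot \frac{249305}{4943}} = \frac{2149139}{83} \cdot \frac{4943}{249305} = \frac{10623194077}{20692315}$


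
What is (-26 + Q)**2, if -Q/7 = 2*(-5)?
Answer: 1936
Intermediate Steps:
Q = 70 (Q = -14*(-5) = -7*(-10) = 70)
(-26 + Q)**2 = (-26 + 70)**2 = 44**2 = 1936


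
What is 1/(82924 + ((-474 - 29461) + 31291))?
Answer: 1/84280 ≈ 1.1865e-5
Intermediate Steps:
1/(82924 + ((-474 - 29461) + 31291)) = 1/(82924 + (-29935 + 31291)) = 1/(82924 + 1356) = 1/84280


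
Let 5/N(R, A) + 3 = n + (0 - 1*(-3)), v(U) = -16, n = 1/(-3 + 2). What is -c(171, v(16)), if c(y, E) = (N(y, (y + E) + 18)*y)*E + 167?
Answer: -13847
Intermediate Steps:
n = -1 (n = 1/(-1) = -1)
N(R, A) = -5 (N(R, A) = 5/(-3 + (-1 + (0 - 1*(-3)))) = 5/(-3 + (-1 + (0 + 3))) = 5/(-3 + (-1 + 3)) = 5/(-3 + 2) = 5/(-1) = 5*(-1) = -5)
c(y, E) = 167 - 5*E*y (c(y, E) = (-5*y)*E + 167 = -5*E*y + 167 = 167 - 5*E*y)
-c(171, v(16)) = -(167 - 5*(-16)*171) = -(167 + 13680) = -1*13847 = -13847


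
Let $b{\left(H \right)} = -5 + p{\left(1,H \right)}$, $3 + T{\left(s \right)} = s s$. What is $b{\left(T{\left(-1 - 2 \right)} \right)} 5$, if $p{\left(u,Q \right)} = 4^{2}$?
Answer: $55$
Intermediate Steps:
$T{\left(s \right)} = -3 + s^{2}$ ($T{\left(s \right)} = -3 + s s = -3 + s^{2}$)
$p{\left(u,Q \right)} = 16$
$b{\left(H \right)} = 11$ ($b{\left(H \right)} = -5 + 16 = 11$)
$b{\left(T{\left(-1 - 2 \right)} \right)} 5 = 11 \cdot 5 = 55$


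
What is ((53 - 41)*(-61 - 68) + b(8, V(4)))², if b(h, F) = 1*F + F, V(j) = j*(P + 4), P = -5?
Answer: 2421136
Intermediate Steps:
V(j) = -j (V(j) = j*(-5 + 4) = j*(-1) = -j)
b(h, F) = 2*F (b(h, F) = F + F = 2*F)
((53 - 41)*(-61 - 68) + b(8, V(4)))² = ((53 - 41)*(-61 - 68) + 2*(-1*4))² = (12*(-129) + 2*(-4))² = (-1548 - 8)² = (-1556)² = 2421136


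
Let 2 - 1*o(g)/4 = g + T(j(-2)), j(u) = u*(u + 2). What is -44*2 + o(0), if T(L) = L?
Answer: -80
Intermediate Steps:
j(u) = u*(2 + u)
o(g) = 8 - 4*g (o(g) = 8 - 4*(g - 2*(2 - 2)) = 8 - 4*(g - 2*0) = 8 - 4*(g + 0) = 8 - 4*g)
-44*2 + o(0) = -44*2 + (8 - 4*0) = -88 + (8 + 0) = -88 + 8 = -80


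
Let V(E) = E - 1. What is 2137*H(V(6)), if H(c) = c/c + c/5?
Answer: 4274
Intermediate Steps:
V(E) = -1 + E
H(c) = 1 + c/5 (H(c) = 1 + c*(⅕) = 1 + c/5)
2137*H(V(6)) = 2137*(1 + (-1 + 6)/5) = 2137*(1 + (⅕)*5) = 2137*(1 + 1) = 2137*2 = 4274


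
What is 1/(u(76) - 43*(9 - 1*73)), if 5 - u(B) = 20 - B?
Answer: 1/2813 ≈ 0.00035549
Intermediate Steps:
u(B) = -15 + B (u(B) = 5 - (20 - B) = 5 + (-20 + B) = -15 + B)
1/(u(76) - 43*(9 - 1*73)) = 1/((-15 + 76) - 43*(9 - 1*73)) = 1/(61 - 43*(9 - 73)) = 1/(61 - 43*(-64)) = 1/(61 + 2752) = 1/2813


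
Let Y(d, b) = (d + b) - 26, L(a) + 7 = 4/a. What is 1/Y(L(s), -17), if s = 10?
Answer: -5/248 ≈ -0.020161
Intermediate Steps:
L(a) = -7 + 4/a
Y(d, b) = -26 + b + d (Y(d, b) = (b + d) - 26 = -26 + b + d)
1/Y(L(s), -17) = 1/(-26 - 17 + (-7 + 4/10)) = 1/(-26 - 17 + (-7 + 4*(1/10))) = 1/(-26 - 17 + (-7 + 2/5)) = 1/(-26 - 17 - 33/5) = 1/(-248/5) = -5/248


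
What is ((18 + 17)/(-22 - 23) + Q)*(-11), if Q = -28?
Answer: 2849/9 ≈ 316.56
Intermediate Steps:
((18 + 17)/(-22 - 23) + Q)*(-11) = ((18 + 17)/(-22 - 23) - 28)*(-11) = (35/(-45) - 28)*(-11) = (35*(-1/45) - 28)*(-11) = (-7/9 - 28)*(-11) = -259/9*(-11) = 2849/9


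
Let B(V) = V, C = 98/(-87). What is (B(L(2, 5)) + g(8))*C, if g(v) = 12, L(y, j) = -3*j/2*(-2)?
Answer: -882/29 ≈ -30.414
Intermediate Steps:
L(y, j) = 3*j (L(y, j) = -3*j/2*(-2) = 3*j)
C = -98/87 (C = 98*(-1/87) = -98/87 ≈ -1.1264)
(B(L(2, 5)) + g(8))*C = (3*5 + 12)*(-98/87) = (15 + 12)*(-98/87) = 27*(-98/87) = -882/29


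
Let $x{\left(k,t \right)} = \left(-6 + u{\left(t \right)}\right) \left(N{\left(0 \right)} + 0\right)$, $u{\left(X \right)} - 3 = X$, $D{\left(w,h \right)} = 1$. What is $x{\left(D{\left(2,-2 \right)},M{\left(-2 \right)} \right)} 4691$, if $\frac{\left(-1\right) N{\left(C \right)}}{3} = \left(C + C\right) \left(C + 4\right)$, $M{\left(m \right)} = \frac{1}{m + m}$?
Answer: $0$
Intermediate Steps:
$M{\left(m \right)} = \frac{1}{2 m}$
$N{\left(C \right)} = - 6 C \left(4 + C\right)$ ($N{\left(C \right)} = - 3 \left(C + C\right) \left(C + 4\right) = - 3 \cdot 2 C \left(4 + C\right) = - 6 C \left(4 + C\right)$)
$u{\left(X \right)} = 3 + X$
$x{\left(k,t \right)} = 0$ ($x{\left(k,t \right)} = \left(-6 + \left(3 + t\right)\right) \left(\left(-6\right) 0 \left(4 + 0\right) + 0\right) = \left(-3 + t\right) \left(\left(-6\right) 0 \cdot 4 + 0\right) = \left(-3 + t\right) \left(0 + 0\right) = \left(-3 + t\right) 0 = 0$)
$x{\left(D{\left(2,-2 \right)},M{\left(-2 \right)} \right)} 4691 = 0 \cdot 4691 = 0$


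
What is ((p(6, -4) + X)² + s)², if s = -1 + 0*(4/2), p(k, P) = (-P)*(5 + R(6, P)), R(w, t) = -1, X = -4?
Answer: 20449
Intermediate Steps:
p(k, P) = -4*P (p(k, P) = (-P)*(5 - 1) = -P*4 = -4*P)
s = -1 (s = -1 + 0*(4*(½)) = -1 + 0*2 = -1 + 0 = -1)
((p(6, -4) + X)² + s)² = ((-4*(-4) - 4)² - 1)² = ((16 - 4)² - 1)² = (12² - 1)² = (144 - 1)² = 143² = 20449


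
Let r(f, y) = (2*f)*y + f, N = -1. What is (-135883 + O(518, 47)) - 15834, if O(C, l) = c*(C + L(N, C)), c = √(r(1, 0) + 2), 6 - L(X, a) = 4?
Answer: -151717 + 520*√3 ≈ -1.5082e+5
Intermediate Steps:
L(X, a) = 2 (L(X, a) = 6 - 1*4 = 6 - 4 = 2)
r(f, y) = f + 2*f*y (r(f, y) = 2*f*y + f = f + 2*f*y)
c = √3 (c = √(1*(1 + 2*0) + 2) = √(1*(1 + 0) + 2) = √(1*1 + 2) = √(1 + 2) = √3 ≈ 1.7320)
O(C, l) = √3*(2 + C) (O(C, l) = √3*(C + 2) = √3*(2 + C))
(-135883 + O(518, 47)) - 15834 = (-135883 + √3*(2 + 518)) - 15834 = (-135883 + √3*520) - 15834 = (-135883 + 520*√3) - 15834 = -151717 + 520*√3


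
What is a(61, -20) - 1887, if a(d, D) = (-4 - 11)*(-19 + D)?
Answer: -1302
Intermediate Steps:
a(d, D) = 285 - 15*D (a(d, D) = -15*(-19 + D) = 285 - 15*D)
a(61, -20) - 1887 = (285 - 15*(-20)) - 1887 = (285 + 300) - 1887 = 585 - 1887 = -1302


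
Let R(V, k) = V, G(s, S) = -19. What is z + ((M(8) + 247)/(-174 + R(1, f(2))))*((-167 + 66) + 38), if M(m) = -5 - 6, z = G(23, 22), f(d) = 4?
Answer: 11581/173 ≈ 66.942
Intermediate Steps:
z = -19
M(m) = -11
z + ((M(8) + 247)/(-174 + R(1, f(2))))*((-167 + 66) + 38) = -19 + ((-11 + 247)/(-174 + 1))*((-167 + 66) + 38) = -19 + (236/(-173))*(-101 + 38) = -19 + (236*(-1/173))*(-63) = -19 - 236/173*(-63) = -19 + 14868/173 = 11581/173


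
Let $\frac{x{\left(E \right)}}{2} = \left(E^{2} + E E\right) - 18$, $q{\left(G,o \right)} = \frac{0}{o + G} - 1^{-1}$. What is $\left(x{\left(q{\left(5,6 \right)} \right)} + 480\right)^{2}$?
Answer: $200704$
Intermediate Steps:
$q{\left(G,o \right)} = -1$ ($q{\left(G,o \right)} = \frac{0}{G + o} - 1 = 0 - 1 = -1$)
$x{\left(E \right)} = -36 + 4 E^{2}$ ($x{\left(E \right)} = 2 \left(\left(E^{2} + E E\right) - 18\right) = 2 \left(\left(E^{2} + E^{2}\right) - 18\right) = 2 \left(2 E^{2} - 18\right) = 2 \left(-18 + 2 E^{2}\right) = -36 + 4 E^{2}$)
$\left(x{\left(q{\left(5,6 \right)} \right)} + 480\right)^{2} = \left(\left(-36 + 4 \left(-1\right)^{2}\right) + 480\right)^{2} = \left(\left(-36 + 4 \cdot 1\right) + 480\right)^{2} = \left(\left(-36 + 4\right) + 480\right)^{2} = \left(-32 + 480\right)^{2} = 448^{2} = 200704$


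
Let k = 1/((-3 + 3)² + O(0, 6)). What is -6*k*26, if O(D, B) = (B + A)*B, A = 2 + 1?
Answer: -26/9 ≈ -2.8889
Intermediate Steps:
A = 3
O(D, B) = B*(3 + B) (O(D, B) = (B + 3)*B = (3 + B)*B = B*(3 + B))
k = 1/54 (k = 1/((-3 + 3)² + 6*(3 + 6)) = 1/(0² + 6*9) = 1/(0 + 54) = 1/54 ≈ 0.018519)
-6*k*26 = -6*1/54*26 = -⅑*26 = -26/9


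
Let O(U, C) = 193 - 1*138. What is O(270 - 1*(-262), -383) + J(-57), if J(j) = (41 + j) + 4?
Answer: 43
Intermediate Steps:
J(j) = 45 + j
O(U, C) = 55 (O(U, C) = 193 - 138 = 55)
O(270 - 1*(-262), -383) + J(-57) = 55 + (45 - 57) = 55 - 12 = 43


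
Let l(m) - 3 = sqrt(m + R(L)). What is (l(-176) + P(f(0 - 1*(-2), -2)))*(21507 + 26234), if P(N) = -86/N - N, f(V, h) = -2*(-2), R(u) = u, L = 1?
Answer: -2148345/2 + 238705*I*sqrt(7) ≈ -1.0742e+6 + 6.3155e+5*I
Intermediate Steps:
f(V, h) = 4
l(m) = 3 + sqrt(1 + m) (l(m) = 3 + sqrt(m + 1) = 3 + sqrt(1 + m))
P(N) = -N - 86/N
(l(-176) + P(f(0 - 1*(-2), -2)))*(21507 + 26234) = ((3 + sqrt(1 - 176)) + (-1*4 - 86/4))*(21507 + 26234) = ((3 + sqrt(-175)) + (-4 - 86*1/4))*47741 = ((3 + 5*I*sqrt(7)) + (-4 - 43/2))*47741 = ((3 + 5*I*sqrt(7)) - 51/2)*47741 = (-45/2 + 5*I*sqrt(7))*47741 = -2148345/2 + 238705*I*sqrt(7)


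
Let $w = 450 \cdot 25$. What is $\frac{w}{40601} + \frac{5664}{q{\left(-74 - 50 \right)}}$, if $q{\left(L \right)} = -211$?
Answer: $- \frac{227590314}{8566811} \approx -26.567$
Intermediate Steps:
$w = 11250$
$\frac{w}{40601} + \frac{5664}{q{\left(-74 - 50 \right)}} = \frac{11250}{40601} + \frac{5664}{-211} = 11250 \cdot \frac{1}{40601} + 5664 \left(- \frac{1}{211}\right) = \frac{11250}{40601} - \frac{5664}{211} = - \frac{227590314}{8566811}$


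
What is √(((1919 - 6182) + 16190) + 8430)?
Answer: √20357 ≈ 142.68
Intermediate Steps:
√(((1919 - 6182) + 16190) + 8430) = √((-4263 + 16190) + 8430) = √(11927 + 8430) = √20357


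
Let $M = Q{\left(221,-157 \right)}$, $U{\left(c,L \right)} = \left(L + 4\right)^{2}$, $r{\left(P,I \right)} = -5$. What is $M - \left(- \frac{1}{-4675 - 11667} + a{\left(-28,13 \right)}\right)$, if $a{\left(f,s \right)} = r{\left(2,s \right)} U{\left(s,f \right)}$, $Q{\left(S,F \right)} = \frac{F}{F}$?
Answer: $\frac{47081301}{16342} \approx 2881.0$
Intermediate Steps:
$Q{\left(S,F \right)} = 1$
$U{\left(c,L \right)} = \left(4 + L\right)^{2}$
$a{\left(f,s \right)} = - 5 \left(4 + f\right)^{2}$
$M = 1$
$M - \left(- \frac{1}{-4675 - 11667} + a{\left(-28,13 \right)}\right) = 1 - \left(- \frac{1}{-4675 - 11667} - 5 \left(4 - 28\right)^{2}\right) = 1 + \left(\frac{1}{-16342} - - 5 \left(-24\right)^{2}\right) = 1 - \left(\frac{1}{16342} - 2880\right) = 1 - - \frac{47064959}{16342} = 1 + \left(- \frac{1}{16342} + 2880\right) = 1 + \frac{47064959}{16342} = \frac{47081301}{16342}$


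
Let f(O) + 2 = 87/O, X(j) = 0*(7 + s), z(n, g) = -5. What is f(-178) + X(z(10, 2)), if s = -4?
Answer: -443/178 ≈ -2.4888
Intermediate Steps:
X(j) = 0 (X(j) = 0*(7 - 4) = 0*3 = 0)
f(O) = -2 + 87/O
f(-178) + X(z(10, 2)) = (-2 + 87/(-178)) + 0 = (-2 + 87*(-1/178)) + 0 = (-2 - 87/178) + 0 = -443/178 + 0 = -443/178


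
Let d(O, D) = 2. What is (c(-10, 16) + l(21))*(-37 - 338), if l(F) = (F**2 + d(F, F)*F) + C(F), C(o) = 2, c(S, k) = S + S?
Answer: -174375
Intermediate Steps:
c(S, k) = 2*S
l(F) = 2 + F**2 + 2*F (l(F) = (F**2 + 2*F) + 2 = 2 + F**2 + 2*F)
(c(-10, 16) + l(21))*(-37 - 338) = (2*(-10) + (2 + 21**2 + 2*21))*(-37 - 338) = (-20 + (2 + 441 + 42))*(-375) = (-20 + 485)*(-375) = 465*(-375) = -174375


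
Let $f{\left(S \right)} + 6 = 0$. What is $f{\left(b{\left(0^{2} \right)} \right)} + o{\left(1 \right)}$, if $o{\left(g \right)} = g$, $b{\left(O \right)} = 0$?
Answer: $-5$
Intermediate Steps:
$f{\left(S \right)} = -6$ ($f{\left(S \right)} = -6 + 0 = -6$)
$f{\left(b{\left(0^{2} \right)} \right)} + o{\left(1 \right)} = -6 + 1 = -5$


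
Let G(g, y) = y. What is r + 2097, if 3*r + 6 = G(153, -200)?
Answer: 6085/3 ≈ 2028.3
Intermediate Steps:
r = -206/3 (r = -2 + (⅓)*(-200) = -2 - 200/3 = -206/3 ≈ -68.667)
r + 2097 = -206/3 + 2097 = 6085/3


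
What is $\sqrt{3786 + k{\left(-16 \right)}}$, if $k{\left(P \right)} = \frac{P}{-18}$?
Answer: $\frac{\sqrt{34082}}{3} \approx 61.538$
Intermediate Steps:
$k{\left(P \right)} = - \frac{P}{18}$ ($k{\left(P \right)} = P \left(- \frac{1}{18}\right) = - \frac{P}{18}$)
$\sqrt{3786 + k{\left(-16 \right)}} = \sqrt{3786 - - \frac{8}{9}} = \sqrt{3786 + \frac{8}{9}} = \sqrt{\frac{34082}{9}} = \frac{\sqrt{34082}}{3}$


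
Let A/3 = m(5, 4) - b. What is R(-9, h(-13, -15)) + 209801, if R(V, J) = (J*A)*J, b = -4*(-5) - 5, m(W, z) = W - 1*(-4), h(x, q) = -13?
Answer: 206759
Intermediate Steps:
m(W, z) = 4 + W (m(W, z) = W + 4 = 4 + W)
b = 15 (b = 20 - 5 = 15)
A = -18 (A = 3*((4 + 5) - 1*15) = 3*(9 - 15) = 3*(-6) = -18)
R(V, J) = -18*J² (R(V, J) = (J*(-18))*J = (-18*J)*J = -18*J²)
R(-9, h(-13, -15)) + 209801 = -18*(-13)² + 209801 = -18*169 + 209801 = -3042 + 209801 = 206759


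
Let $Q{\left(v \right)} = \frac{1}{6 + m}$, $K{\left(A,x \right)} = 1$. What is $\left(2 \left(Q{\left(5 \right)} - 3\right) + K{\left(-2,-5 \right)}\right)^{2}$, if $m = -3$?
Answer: $\frac{169}{9} \approx 18.778$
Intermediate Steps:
$Q{\left(v \right)} = \frac{1}{3}$ ($Q{\left(v \right)} = \frac{1}{6 - 3} = \frac{1}{3}$)
$\left(2 \left(Q{\left(5 \right)} - 3\right) + K{\left(-2,-5 \right)}\right)^{2} = \left(2 \left(\frac{1}{3} - 3\right) + 1\right)^{2} = \left(2 \left(- \frac{8}{3}\right) + 1\right)^{2} = \left(- \frac{16}{3} + 1\right)^{2} = \left(- \frac{13}{3}\right)^{2} = \frac{169}{9}$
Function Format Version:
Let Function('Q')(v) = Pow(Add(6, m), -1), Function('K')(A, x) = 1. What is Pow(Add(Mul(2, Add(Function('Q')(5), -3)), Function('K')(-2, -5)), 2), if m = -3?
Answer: Rational(169, 9) ≈ 18.778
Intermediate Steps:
Function('Q')(v) = Rational(1, 3) (Function('Q')(v) = Pow(Add(6, -3), -1) = Pow(3, -1) = Rational(1, 3))
Pow(Add(Mul(2, Add(Function('Q')(5), -3)), Function('K')(-2, -5)), 2) = Pow(Add(Mul(2, Add(Rational(1, 3), -3)), 1), 2) = Pow(Add(Mul(2, Rational(-8, 3)), 1), 2) = Pow(Add(Rational(-16, 3), 1), 2) = Pow(Rational(-13, 3), 2) = Rational(169, 9)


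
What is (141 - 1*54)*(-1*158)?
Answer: -13746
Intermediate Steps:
(141 - 1*54)*(-1*158) = (141 - 54)*(-158) = 87*(-158) = -13746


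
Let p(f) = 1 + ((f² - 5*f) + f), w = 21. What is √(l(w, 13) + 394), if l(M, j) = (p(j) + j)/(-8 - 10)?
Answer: √13922/6 ≈ 19.665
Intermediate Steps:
p(f) = 1 + f² - 4*f (p(f) = 1 + (f² - 4*f) = 1 + f² - 4*f)
l(M, j) = -1/18 - j²/18 + j/6 (l(M, j) = ((1 + j² - 4*j) + j)/(-8 - 10) = (1 + j² - 3*j)/(-18) = (1 + j² - 3*j)*(-1/18) = -1/18 - j²/18 + j/6)
√(l(w, 13) + 394) = √((-1/18 - 1/18*13² + (⅙)*13) + 394) = √((-1/18 - 1/18*169 + 13/6) + 394) = √((-1/18 - 169/18 + 13/6) + 394) = √(-131/18 + 394) = √(6961/18) = √13922/6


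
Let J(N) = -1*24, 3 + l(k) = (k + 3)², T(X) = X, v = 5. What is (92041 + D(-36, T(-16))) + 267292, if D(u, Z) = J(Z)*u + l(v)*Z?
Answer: 359221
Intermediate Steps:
l(k) = -3 + (3 + k)² (l(k) = -3 + (k + 3)² = -3 + (3 + k)²)
J(N) = -24
D(u, Z) = -24*u + 61*Z (D(u, Z) = -24*u + (-3 + (3 + 5)²)*Z = -24*u + (-3 + 8²)*Z = -24*u + (-3 + 64)*Z = -24*u + 61*Z)
(92041 + D(-36, T(-16))) + 267292 = (92041 + (-24*(-36) + 61*(-16))) + 267292 = (92041 + (864 - 976)) + 267292 = (92041 - 112) + 267292 = 91929 + 267292 = 359221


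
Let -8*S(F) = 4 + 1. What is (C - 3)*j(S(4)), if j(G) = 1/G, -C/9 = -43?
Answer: -3072/5 ≈ -614.40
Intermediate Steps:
S(F) = -5/8 (S(F) = -(4 + 1)/8 = -1/8*5 = -5/8)
C = 387 (C = -9*(-43) = 387)
(C - 3)*j(S(4)) = (387 - 3)/(-5/8) = 384*(-8/5) = -3072/5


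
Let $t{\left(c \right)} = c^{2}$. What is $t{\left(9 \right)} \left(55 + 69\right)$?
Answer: $10044$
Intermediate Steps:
$t{\left(9 \right)} \left(55 + 69\right) = 9^{2} \left(55 + 69\right) = 81 \cdot 124 = 10044$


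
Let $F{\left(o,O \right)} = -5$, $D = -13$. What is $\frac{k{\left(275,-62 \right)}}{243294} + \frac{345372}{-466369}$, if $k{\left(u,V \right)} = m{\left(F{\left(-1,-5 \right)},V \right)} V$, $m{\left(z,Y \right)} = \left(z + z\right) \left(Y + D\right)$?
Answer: $- \frac{17618848978}{18910796581} \approx -0.93168$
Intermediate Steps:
$m{\left(z,Y \right)} = 2 z \left(-13 + Y\right)$ ($m{\left(z,Y \right)} = \left(z + z\right) \left(Y - 13\right) = 2 z \left(-13 + Y\right)$)
$k{\left(u,V \right)} = V \left(130 - 10 V\right)$ ($k{\left(u,V \right)} = 2 \left(-5\right) \left(-13 + V\right) V = \left(130 - 10 V\right) V = V \left(130 - 10 V\right)$)
$\frac{k{\left(275,-62 \right)}}{243294} + \frac{345372}{-466369} = \frac{10 \left(-62\right) \left(13 - -62\right)}{243294} + \frac{345372}{-466369} = 10 \left(-62\right) \left(13 + 62\right) \frac{1}{243294} + 345372 \left(- \frac{1}{466369}\right) = 10 \left(-62\right) 75 \cdot \frac{1}{243294} - \frac{345372}{466369} = \left(-46500\right) \frac{1}{243294} - \frac{345372}{466369} = - \frac{7750}{40549} - \frac{345372}{466369} = - \frac{17618848978}{18910796581}$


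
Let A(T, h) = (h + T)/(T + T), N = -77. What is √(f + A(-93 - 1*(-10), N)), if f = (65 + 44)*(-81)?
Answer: I*√60816341/83 ≈ 93.958*I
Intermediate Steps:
A(T, h) = (T + h)/(2*T) (A(T, h) = (T + h)/((2*T)) = (T + h)*(1/(2*T)) = (T + h)/(2*T))
f = -8829 (f = 109*(-81) = -8829)
√(f + A(-93 - 1*(-10), N)) = √(-8829 + ((-93 - 1*(-10)) - 77)/(2*(-93 - 1*(-10)))) = √(-8829 + ((-93 + 10) - 77)/(2*(-93 + 10))) = √(-8829 + (½)*(-83 - 77)/(-83)) = √(-8829 + (½)*(-1/83)*(-160)) = √(-8829 + 80/83) = √(-732727/83) = I*√60816341/83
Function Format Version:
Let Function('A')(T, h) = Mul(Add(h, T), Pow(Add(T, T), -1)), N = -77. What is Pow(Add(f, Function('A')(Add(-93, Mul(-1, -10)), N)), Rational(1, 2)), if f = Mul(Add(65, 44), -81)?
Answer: Mul(Rational(1, 83), I, Pow(60816341, Rational(1, 2))) ≈ Mul(93.958, I)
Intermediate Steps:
Function('A')(T, h) = Mul(Rational(1, 2), Pow(T, -1), Add(T, h)) (Function('A')(T, h) = Mul(Add(T, h), Pow(Mul(2, T), -1)) = Mul(Add(T, h), Mul(Rational(1, 2), Pow(T, -1))) = Mul(Rational(1, 2), Pow(T, -1), Add(T, h)))
f = -8829 (f = Mul(109, -81) = -8829)
Pow(Add(f, Function('A')(Add(-93, Mul(-1, -10)), N)), Rational(1, 2)) = Pow(Add(-8829, Mul(Rational(1, 2), Pow(Add(-93, Mul(-1, -10)), -1), Add(Add(-93, Mul(-1, -10)), -77))), Rational(1, 2)) = Pow(Add(-8829, Mul(Rational(1, 2), Pow(Add(-93, 10), -1), Add(Add(-93, 10), -77))), Rational(1, 2)) = Pow(Add(-8829, Mul(Rational(1, 2), Pow(-83, -1), Add(-83, -77))), Rational(1, 2)) = Pow(Add(-8829, Mul(Rational(1, 2), Rational(-1, 83), -160)), Rational(1, 2)) = Pow(Add(-8829, Rational(80, 83)), Rational(1, 2)) = Pow(Rational(-732727, 83), Rational(1, 2)) = Mul(Rational(1, 83), I, Pow(60816341, Rational(1, 2)))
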